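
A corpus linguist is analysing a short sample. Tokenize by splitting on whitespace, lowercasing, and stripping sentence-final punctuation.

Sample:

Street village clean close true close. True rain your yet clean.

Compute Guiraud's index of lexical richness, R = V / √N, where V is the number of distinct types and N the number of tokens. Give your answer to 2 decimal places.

N = 11, V = 8.
√N = 3.316625
R = 8 / 3.316625 = 2.41

2.41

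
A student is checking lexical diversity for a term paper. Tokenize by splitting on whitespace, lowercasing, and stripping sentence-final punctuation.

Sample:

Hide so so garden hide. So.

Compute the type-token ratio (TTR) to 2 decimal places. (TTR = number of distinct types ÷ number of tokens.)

N = 6 tokens, V = 3 types.
TTR = V / N = 3 / 6 = 0.50

0.50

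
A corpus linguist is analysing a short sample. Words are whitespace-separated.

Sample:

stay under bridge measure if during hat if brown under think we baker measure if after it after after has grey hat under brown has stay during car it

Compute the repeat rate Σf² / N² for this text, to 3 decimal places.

0.073

Frequencies: under:3, if:3, after:3, stay:2, measure:2, during:2, hat:2, brown:2, it:2, has:2, bridge:1, think:1, we:1, baker:1, grey:1, car:1
Σf² = 61; N² = 841
Repeat rate = 61 / 841 = 0.073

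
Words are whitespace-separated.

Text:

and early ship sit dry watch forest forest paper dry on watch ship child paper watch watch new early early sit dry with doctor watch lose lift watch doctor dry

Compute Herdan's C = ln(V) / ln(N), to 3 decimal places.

N = 30, V = 15.
ln(V) = 2.708050, ln(N) = 3.401197
C = 2.708050 / 3.401197 = 0.796

0.796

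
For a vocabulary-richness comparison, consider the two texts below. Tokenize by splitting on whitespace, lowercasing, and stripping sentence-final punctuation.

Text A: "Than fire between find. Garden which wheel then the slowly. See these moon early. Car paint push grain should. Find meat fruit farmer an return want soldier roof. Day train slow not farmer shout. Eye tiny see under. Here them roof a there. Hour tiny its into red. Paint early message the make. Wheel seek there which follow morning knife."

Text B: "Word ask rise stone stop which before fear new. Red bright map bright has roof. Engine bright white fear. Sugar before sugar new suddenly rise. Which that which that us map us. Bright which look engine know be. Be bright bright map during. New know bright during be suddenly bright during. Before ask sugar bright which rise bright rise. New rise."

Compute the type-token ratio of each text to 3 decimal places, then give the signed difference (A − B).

0.424

TTR(A) = 49/60 = 0.817
TTR(B) = 24/61 = 0.393
Difference = 0.817 − 0.393 = 0.424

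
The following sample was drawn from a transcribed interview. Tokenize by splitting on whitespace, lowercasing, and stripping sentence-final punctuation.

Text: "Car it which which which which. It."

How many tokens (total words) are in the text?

Tokens: car, it, which, which, which, which, it
N = 7

7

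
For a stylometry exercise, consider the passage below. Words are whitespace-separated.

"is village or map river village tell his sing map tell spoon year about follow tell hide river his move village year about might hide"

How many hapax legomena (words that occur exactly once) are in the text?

Frequencies: village:3, tell:3, map:2, river:2, his:2, year:2, about:2, hide:2, is:1, or:1, sing:1, spoon:1, follow:1, move:1, might:1
Hapax (freq=1): follow, is, might, move, or, sing, spoon

7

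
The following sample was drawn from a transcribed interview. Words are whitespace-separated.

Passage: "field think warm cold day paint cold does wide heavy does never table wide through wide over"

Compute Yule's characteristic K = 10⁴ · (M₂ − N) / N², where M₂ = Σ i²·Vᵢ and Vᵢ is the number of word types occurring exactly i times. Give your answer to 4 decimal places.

Frequencies: wide:3, cold:2, does:2, field:1, think:1, warm:1, day:1, paint:1, heavy:1, never:1, table:1, through:1, over:1
N = 17. Frequency spectrum: V_1=10, V_2=2, V_3=1
M₂ = 1²·10 + 2²·2 + 3²·1 = 27
K = 10000 × (27 − 17) / 17² = 346.0208

346.0208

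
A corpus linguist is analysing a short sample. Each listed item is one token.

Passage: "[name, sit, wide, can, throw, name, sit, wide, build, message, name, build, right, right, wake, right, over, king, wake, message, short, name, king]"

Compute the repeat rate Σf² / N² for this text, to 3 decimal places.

0.100

Frequencies: name:4, right:3, sit:2, wide:2, build:2, message:2, wake:2, king:2, can:1, throw:1, over:1, short:1
Σf² = 53; N² = 529
Repeat rate = 53 / 529 = 0.100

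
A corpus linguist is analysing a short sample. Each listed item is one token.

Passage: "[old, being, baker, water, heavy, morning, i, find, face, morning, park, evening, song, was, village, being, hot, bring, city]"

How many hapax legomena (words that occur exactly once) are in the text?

Frequencies: being:2, morning:2, old:1, baker:1, water:1, heavy:1, i:1, find:1, face:1, park:1, evening:1, song:1, was:1, village:1, hot:1, bring:1, city:1
Hapax (freq=1): baker, bring, city, evening, face, find, heavy, hot, i, old, park, song, village, was, water

15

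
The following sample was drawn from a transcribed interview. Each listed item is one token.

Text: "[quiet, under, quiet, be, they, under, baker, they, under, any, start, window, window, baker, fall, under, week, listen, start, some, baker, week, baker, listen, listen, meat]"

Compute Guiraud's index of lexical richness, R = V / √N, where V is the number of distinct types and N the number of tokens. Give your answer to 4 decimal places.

2.5495

N = 26, V = 13.
√N = 5.099020
R = 13 / 5.099020 = 2.5495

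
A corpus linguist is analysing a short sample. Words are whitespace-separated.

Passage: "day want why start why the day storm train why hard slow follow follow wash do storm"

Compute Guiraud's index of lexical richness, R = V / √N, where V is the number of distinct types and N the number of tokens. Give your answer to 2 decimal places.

2.91

N = 17, V = 12.
√N = 4.123106
R = 12 / 4.123106 = 2.91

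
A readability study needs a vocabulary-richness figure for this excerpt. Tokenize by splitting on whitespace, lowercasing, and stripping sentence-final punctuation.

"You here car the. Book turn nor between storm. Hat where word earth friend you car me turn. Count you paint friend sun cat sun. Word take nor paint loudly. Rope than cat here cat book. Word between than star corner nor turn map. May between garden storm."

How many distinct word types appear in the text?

Distinct types: {between, book, car, cat, corner, count, earth, friend, garden, hat, here, loudly, map, may, me, nor, paint, rope, star, storm, sun, take, than, the, turn, where, word, you}
V = 28

28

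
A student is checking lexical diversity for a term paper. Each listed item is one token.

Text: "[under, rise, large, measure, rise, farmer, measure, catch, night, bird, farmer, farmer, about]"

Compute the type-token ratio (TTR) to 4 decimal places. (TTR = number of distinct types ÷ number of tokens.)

0.6923

N = 13 tokens, V = 9 types.
TTR = V / N = 9 / 13 = 0.6923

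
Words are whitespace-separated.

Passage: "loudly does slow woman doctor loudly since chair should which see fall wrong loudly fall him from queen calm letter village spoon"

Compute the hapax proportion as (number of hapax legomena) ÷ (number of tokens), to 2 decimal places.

Frequencies: loudly:3, fall:2, does:1, slow:1, woman:1, doctor:1, since:1, chair:1, should:1, which:1, see:1, wrong:1, him:1, from:1, queen:1, calm:1, letter:1, village:1, spoon:1
Hapax count = 17; token count = 22.
Ratio = 17 / 22 = 0.77

0.77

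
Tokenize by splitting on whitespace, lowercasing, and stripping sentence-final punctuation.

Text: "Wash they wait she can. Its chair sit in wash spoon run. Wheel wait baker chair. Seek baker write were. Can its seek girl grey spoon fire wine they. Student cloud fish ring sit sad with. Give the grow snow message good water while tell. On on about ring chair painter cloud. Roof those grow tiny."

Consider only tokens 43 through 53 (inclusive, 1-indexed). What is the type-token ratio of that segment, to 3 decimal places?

Segment tokens 43–53: water, while, tell, on, on, about, ring, chair, painter, cloud, roof
Segment N = 11, segment V = 10.
TTR = 10 / 11 = 0.909

0.909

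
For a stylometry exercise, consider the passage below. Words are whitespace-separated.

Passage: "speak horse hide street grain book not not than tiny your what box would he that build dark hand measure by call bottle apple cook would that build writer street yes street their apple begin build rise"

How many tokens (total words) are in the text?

37

Tokens: speak, horse, hide, street, grain, book, not, not, than, tiny, your, what, box, would, he, that, build, dark, hand, measure, by, call, bottle, apple, cook, would, that, build, writer, street, yes, street, their, apple, begin, build, rise
N = 37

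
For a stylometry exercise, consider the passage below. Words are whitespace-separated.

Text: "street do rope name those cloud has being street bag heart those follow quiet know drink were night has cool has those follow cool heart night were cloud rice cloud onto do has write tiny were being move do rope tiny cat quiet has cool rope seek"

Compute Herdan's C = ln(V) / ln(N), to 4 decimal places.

0.8254

N = 47, V = 24.
ln(V) = 3.178054, ln(N) = 3.850148
C = 3.178054 / 3.850148 = 0.8254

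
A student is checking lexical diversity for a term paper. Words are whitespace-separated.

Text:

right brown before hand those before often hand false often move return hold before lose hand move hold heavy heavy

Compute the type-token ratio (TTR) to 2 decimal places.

0.60

N = 20 tokens, V = 12 types.
TTR = V / N = 12 / 20 = 0.60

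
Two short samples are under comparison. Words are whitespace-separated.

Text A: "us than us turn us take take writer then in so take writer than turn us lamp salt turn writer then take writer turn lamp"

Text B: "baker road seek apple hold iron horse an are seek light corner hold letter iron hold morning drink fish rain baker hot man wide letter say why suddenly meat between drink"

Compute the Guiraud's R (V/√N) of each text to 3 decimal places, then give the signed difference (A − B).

A: V=10, N=25, R=2.000
B: V=24, N=31, R=4.311
Difference = 2.000 − 4.311 = -2.311

-2.311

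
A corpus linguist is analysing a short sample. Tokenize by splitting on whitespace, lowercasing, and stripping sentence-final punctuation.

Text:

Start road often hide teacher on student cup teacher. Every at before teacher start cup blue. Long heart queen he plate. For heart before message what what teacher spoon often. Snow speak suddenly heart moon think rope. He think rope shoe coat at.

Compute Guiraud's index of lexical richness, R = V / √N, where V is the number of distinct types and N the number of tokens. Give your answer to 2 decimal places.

4.42

N = 43, V = 29.
√N = 6.557439
R = 29 / 6.557439 = 4.42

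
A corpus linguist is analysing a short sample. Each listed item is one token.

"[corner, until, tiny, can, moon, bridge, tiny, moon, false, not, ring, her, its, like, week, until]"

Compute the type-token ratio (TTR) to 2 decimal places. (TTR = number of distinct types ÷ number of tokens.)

N = 16 tokens, V = 13 types.
TTR = V / N = 13 / 16 = 0.81

0.81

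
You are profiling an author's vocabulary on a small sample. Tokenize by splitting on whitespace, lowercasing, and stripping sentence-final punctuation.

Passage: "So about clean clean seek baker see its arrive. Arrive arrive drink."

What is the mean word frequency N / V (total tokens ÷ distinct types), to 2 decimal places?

N = 12 tokens, V = 9 types.
Mean frequency = N / V = 12 / 9 = 1.33

1.33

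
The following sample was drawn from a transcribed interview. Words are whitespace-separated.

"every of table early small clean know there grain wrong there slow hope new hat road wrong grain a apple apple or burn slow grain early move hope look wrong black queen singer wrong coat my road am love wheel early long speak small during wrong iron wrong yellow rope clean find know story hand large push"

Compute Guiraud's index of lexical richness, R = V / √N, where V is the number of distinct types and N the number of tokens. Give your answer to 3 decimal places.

5.298

N = 57, V = 40.
√N = 7.549834
R = 40 / 7.549834 = 5.298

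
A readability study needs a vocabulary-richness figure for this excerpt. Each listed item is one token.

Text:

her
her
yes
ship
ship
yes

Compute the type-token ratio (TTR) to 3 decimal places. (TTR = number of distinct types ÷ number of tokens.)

0.500

N = 6 tokens, V = 3 types.
TTR = V / N = 3 / 6 = 0.500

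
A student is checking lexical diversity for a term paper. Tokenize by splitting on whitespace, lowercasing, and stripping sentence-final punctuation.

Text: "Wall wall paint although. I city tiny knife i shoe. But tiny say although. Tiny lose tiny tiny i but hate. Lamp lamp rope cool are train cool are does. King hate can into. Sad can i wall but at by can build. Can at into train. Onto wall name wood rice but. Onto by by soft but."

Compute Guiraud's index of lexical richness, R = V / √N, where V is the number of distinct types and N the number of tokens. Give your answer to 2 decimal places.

N = 58, V = 30.
√N = 7.615773
R = 30 / 7.615773 = 3.94

3.94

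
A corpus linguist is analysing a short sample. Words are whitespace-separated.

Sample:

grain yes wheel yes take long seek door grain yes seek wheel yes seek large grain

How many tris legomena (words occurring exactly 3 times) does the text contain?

2

Frequencies: yes:4, grain:3, seek:3, wheel:2, take:1, long:1, door:1, large:1
Words with frequency 3: grain, seek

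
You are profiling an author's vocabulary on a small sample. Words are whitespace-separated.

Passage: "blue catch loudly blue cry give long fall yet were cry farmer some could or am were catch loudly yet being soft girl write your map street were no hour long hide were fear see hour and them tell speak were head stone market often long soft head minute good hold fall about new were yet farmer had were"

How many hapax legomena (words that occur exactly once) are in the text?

28

Frequencies: were:7, long:3, yet:3, blue:2, catch:2, loudly:2, cry:2, fall:2, farmer:2, soft:2, hour:2, head:2, give:1, some:1, could:1, or:1, am:1, being:1, girl:1, write:1, … (20 more, each freq 1)
Hapax (freq=1): about, am, and, being, could, fear, girl, give, good, had, hide, hold, map, market, minute, new, no, often, or, see, some, speak, stone, street, tell, them, write, your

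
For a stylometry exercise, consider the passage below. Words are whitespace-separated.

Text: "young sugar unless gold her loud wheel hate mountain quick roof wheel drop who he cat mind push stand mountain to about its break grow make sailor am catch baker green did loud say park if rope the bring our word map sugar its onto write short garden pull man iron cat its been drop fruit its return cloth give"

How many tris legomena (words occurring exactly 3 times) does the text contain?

Frequencies: its:4, sugar:2, loud:2, wheel:2, mountain:2, drop:2, cat:2, young:1, unless:1, gold:1, her:1, hate:1, quick:1, roof:1, who:1, he:1, mind:1, push:1, stand:1, to:1, … (31 more, each freq 1)
Words with frequency 3: (none)

0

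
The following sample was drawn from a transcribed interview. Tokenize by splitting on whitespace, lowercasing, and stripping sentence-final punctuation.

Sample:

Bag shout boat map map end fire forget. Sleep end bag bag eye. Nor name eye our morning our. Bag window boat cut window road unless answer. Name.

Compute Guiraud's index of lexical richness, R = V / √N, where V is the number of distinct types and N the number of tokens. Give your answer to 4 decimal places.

3.4017

N = 28, V = 18.
√N = 5.291503
R = 18 / 5.291503 = 3.4017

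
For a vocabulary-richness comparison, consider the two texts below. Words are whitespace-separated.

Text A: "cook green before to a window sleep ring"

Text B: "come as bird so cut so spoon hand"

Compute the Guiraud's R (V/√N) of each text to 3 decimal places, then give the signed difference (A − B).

0.353

A: V=8, N=8, R=2.828
B: V=7, N=8, R=2.475
Difference = 2.828 − 2.475 = 0.353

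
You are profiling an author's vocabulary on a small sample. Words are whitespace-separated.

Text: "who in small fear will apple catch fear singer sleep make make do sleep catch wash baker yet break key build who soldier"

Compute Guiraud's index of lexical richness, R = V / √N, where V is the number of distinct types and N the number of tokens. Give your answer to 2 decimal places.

3.75

N = 23, V = 18.
√N = 4.795832
R = 18 / 4.795832 = 3.75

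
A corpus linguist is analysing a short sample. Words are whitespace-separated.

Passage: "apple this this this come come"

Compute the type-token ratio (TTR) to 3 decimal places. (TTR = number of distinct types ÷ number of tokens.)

0.500

N = 6 tokens, V = 3 types.
TTR = V / N = 3 / 6 = 0.500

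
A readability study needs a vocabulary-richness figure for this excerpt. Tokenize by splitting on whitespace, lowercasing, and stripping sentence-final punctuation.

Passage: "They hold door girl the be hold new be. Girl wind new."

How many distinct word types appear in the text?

8

Distinct types: {be, door, girl, hold, new, the, they, wind}
V = 8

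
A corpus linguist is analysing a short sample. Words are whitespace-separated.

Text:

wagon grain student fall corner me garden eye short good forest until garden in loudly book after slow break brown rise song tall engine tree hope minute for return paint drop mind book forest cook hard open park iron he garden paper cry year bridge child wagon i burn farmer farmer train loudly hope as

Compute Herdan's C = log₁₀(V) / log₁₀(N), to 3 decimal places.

0.961

N = 55, V = 47.
log₁₀(V) = 1.672098, log₁₀(N) = 1.740363
C = 1.672098 / 1.740363 = 0.961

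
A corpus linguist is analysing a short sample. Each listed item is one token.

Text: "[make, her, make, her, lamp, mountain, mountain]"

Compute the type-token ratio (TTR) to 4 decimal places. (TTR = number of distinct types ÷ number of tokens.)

N = 7 tokens, V = 4 types.
TTR = V / N = 4 / 7 = 0.5714

0.5714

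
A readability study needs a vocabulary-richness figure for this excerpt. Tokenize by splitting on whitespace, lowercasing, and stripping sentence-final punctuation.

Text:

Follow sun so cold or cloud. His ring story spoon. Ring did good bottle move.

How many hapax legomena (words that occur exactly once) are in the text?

13

Frequencies: ring:2, follow:1, sun:1, so:1, cold:1, or:1, cloud:1, his:1, story:1, spoon:1, did:1, good:1, bottle:1, move:1
Hapax (freq=1): bottle, cloud, cold, did, follow, good, his, move, or, so, spoon, story, sun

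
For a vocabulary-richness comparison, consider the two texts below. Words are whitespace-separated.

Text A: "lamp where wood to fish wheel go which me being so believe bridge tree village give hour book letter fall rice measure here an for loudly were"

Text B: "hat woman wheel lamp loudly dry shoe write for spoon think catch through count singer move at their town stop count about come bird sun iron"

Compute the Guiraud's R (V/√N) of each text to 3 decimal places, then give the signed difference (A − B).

A: V=27, N=27, R=5.196
B: V=25, N=26, R=4.903
Difference = 5.196 − 4.903 = 0.293

0.293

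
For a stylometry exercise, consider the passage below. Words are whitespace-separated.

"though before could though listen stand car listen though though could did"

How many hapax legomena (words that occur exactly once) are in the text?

4

Frequencies: though:4, could:2, listen:2, before:1, stand:1, car:1, did:1
Hapax (freq=1): before, car, did, stand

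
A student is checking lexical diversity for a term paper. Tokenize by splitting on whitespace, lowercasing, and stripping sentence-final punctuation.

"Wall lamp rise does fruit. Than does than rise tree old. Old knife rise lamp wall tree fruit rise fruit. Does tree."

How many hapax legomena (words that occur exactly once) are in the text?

Frequencies: rise:4, does:3, fruit:3, tree:3, wall:2, lamp:2, than:2, old:2, knife:1
Hapax (freq=1): knife

1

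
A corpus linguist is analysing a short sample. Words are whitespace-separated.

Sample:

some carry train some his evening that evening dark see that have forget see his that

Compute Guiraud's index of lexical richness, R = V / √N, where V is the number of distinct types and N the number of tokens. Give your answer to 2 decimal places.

2.50

N = 16, V = 10.
√N = 4.000000
R = 10 / 4.000000 = 2.50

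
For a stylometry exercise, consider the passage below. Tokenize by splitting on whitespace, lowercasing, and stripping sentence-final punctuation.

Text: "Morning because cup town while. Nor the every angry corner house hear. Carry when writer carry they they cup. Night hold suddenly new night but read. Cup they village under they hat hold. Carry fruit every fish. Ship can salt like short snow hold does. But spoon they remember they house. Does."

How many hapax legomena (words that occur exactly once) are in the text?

Frequencies: they:6, cup:3, carry:3, hold:3, every:2, house:2, night:2, but:2, does:2, morning:1, because:1, town:1, while:1, nor:1, the:1, angry:1, corner:1, hear:1, when:1, writer:1, … (16 more, each freq 1)
Hapax (freq=1): angry, because, can, corner, fish, fruit, hat, hear, like, morning, new, nor, read, remember, salt, ship, short, snow, spoon, suddenly, the, town, under, village, when, while, writer

27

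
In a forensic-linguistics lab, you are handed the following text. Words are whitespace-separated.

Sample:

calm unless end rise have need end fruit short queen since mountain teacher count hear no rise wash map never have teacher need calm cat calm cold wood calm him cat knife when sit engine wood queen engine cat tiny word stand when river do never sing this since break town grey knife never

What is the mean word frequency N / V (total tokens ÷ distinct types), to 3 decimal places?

N = 54 tokens, V = 36 types.
Mean frequency = N / V = 54 / 36 = 1.500

1.500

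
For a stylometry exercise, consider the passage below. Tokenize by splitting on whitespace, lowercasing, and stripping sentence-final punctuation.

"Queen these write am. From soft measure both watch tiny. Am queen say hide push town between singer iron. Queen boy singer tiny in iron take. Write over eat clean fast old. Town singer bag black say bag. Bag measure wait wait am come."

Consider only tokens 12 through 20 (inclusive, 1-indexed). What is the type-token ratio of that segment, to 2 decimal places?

Segment tokens 12–20: queen, say, hide, push, town, between, singer, iron, queen
Segment N = 9, segment V = 8.
TTR = 8 / 9 = 0.89

0.89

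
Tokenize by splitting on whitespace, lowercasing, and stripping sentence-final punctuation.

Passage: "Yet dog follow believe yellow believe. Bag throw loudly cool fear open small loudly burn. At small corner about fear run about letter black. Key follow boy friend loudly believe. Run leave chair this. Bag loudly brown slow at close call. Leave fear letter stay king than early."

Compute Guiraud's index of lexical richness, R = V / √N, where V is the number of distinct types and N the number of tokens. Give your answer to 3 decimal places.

N = 48, V = 33.
√N = 6.928203
R = 33 / 6.928203 = 4.763

4.763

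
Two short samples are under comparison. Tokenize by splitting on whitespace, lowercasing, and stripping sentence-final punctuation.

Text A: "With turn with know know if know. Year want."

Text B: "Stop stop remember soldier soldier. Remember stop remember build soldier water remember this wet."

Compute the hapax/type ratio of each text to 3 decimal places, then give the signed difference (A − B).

A: hapax=4, V=6, ratio=0.667
B: hapax=4, V=7, ratio=0.571
Difference = 0.667 − 0.571 = 0.096

0.096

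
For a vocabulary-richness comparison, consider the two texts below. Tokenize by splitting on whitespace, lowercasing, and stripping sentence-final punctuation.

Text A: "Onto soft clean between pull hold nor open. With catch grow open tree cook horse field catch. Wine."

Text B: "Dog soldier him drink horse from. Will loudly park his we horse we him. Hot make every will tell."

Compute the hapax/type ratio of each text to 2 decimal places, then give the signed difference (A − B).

A: hapax=14, V=16, ratio=0.88
B: hapax=11, V=15, ratio=0.73
Difference = 0.88 − 0.73 = 0.15

0.15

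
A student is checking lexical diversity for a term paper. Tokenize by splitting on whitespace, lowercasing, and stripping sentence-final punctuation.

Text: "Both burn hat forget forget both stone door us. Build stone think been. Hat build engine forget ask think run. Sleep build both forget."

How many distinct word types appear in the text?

Distinct types: {ask, been, both, build, burn, door, engine, forget, hat, run, sleep, stone, think, us}
V = 14

14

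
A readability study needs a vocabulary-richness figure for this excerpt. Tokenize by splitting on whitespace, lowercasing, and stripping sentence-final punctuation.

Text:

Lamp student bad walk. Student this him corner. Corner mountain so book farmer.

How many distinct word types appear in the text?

Distinct types: {bad, book, corner, farmer, him, lamp, mountain, so, student, this, walk}
V = 11

11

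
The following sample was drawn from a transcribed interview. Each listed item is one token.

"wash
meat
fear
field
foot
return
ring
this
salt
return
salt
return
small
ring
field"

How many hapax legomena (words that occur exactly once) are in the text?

Frequencies: return:3, field:2, ring:2, salt:2, wash:1, meat:1, fear:1, foot:1, this:1, small:1
Hapax (freq=1): fear, foot, meat, small, this, wash

6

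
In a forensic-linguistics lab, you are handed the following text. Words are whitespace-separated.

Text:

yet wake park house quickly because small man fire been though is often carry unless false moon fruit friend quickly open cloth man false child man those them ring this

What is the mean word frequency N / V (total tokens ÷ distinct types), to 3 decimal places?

N = 30 tokens, V = 26 types.
Mean frequency = N / V = 30 / 26 = 1.154

1.154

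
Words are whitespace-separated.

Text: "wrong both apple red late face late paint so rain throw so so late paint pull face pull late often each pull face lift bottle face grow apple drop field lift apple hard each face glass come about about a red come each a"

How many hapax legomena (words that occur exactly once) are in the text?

Frequencies: face:5, late:4, apple:3, so:3, pull:3, each:3, red:2, paint:2, lift:2, come:2, about:2, a:2, wrong:1, both:1, rain:1, throw:1, often:1, bottle:1, grow:1, drop:1, … (3 more, each freq 1)
Hapax (freq=1): both, bottle, drop, field, glass, grow, hard, often, rain, throw, wrong

11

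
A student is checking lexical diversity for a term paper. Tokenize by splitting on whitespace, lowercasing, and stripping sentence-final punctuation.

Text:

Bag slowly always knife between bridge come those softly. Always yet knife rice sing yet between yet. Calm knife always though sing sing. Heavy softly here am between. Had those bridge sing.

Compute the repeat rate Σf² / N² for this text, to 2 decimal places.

0.07

Frequencies: sing:4, always:3, knife:3, between:3, yet:3, bridge:2, those:2, softly:2, bag:1, slowly:1, come:1, rice:1, calm:1, though:1, heavy:1, here:1, am:1, had:1
Σf² = 74; N² = 1024
Repeat rate = 74 / 1024 = 0.07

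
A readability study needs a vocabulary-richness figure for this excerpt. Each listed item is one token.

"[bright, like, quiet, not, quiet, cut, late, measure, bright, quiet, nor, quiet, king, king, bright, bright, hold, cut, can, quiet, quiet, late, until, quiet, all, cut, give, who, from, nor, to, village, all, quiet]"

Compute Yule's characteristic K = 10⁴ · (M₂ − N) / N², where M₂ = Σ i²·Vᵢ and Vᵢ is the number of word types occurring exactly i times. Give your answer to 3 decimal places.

709.343

Frequencies: quiet:8, bright:4, cut:3, late:2, nor:2, king:2, all:2, like:1, not:1, measure:1, hold:1, can:1, until:1, give:1, who:1, from:1, to:1, village:1
N = 34. Frequency spectrum: V_1=11, V_2=4, V_3=1, V_4=1, V_8=1
M₂ = 1²·11 + 2²·4 + 3²·1 + 4²·1 + 8²·1 = 116
K = 10000 × (116 − 34) / 34² = 709.343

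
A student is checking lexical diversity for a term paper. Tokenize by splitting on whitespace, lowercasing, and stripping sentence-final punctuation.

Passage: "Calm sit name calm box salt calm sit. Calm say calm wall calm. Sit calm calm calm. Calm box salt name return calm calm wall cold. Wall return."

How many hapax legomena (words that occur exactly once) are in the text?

Frequencies: calm:12, sit:3, wall:3, name:2, box:2, salt:2, return:2, say:1, cold:1
Hapax (freq=1): cold, say

2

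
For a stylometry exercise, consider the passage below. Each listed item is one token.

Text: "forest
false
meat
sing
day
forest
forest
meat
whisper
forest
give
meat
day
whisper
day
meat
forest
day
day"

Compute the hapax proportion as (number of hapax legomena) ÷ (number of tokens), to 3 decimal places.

Frequencies: forest:5, day:5, meat:4, whisper:2, false:1, sing:1, give:1
Hapax count = 3; token count = 19.
Ratio = 3 / 19 = 0.158

0.158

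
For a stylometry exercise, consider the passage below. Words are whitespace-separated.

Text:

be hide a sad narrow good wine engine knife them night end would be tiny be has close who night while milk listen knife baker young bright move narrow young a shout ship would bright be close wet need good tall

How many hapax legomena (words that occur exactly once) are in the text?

19

Frequencies: be:4, a:2, narrow:2, good:2, knife:2, night:2, would:2, close:2, young:2, bright:2, hide:1, sad:1, wine:1, engine:1, them:1, end:1, tiny:1, has:1, who:1, while:1, … (9 more, each freq 1)
Hapax (freq=1): baker, end, engine, has, hide, listen, milk, move, need, sad, ship, shout, tall, them, tiny, wet, while, who, wine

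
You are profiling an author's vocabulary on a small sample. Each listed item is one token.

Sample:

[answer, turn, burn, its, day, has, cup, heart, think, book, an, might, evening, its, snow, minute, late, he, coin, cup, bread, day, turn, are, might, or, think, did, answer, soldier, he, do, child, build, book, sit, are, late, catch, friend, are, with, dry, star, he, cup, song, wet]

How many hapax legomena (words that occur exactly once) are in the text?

23

Frequencies: cup:3, he:3, are:3, answer:2, turn:2, its:2, day:2, think:2, book:2, might:2, late:2, burn:1, has:1, heart:1, an:1, evening:1, snow:1, minute:1, coin:1, bread:1, … (14 more, each freq 1)
Hapax (freq=1): an, bread, build, burn, catch, child, coin, did, do, dry, evening, friend, has, heart, minute, or, sit, snow, soldier, song, star, wet, with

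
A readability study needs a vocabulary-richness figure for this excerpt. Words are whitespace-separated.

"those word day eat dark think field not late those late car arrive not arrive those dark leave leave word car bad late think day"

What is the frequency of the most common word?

3

Frequencies: those:3, late:3, word:2, day:2, dark:2, think:2, not:2, car:2, arrive:2, leave:2, eat:1, field:1, bad:1
Most common: 'those' with frequency 3.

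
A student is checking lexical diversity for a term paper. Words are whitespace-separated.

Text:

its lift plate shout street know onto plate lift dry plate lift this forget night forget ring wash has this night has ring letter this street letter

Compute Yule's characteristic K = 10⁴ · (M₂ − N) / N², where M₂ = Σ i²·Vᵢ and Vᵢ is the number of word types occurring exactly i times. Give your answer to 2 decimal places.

411.52

Frequencies: lift:3, plate:3, this:3, street:2, forget:2, night:2, ring:2, has:2, letter:2, its:1, shout:1, know:1, onto:1, dry:1, wash:1
N = 27. Frequency spectrum: V_1=6, V_2=6, V_3=3
M₂ = 1²·6 + 2²·6 + 3²·3 = 57
K = 10000 × (57 − 27) / 27² = 411.52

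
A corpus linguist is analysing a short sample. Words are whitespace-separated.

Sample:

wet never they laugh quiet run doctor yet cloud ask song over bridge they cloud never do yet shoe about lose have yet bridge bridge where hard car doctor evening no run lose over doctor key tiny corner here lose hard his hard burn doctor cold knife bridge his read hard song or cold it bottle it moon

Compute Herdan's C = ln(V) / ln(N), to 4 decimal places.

N = 58, V = 36.
ln(V) = 3.583519, ln(N) = 4.060443
C = 3.583519 / 4.060443 = 0.8825

0.8825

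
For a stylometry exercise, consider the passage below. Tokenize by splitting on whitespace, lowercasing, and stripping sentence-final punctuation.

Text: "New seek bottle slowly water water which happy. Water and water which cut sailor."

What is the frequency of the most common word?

Frequencies: water:4, which:2, new:1, seek:1, bottle:1, slowly:1, happy:1, and:1, cut:1, sailor:1
Most common: 'water' with frequency 4.

4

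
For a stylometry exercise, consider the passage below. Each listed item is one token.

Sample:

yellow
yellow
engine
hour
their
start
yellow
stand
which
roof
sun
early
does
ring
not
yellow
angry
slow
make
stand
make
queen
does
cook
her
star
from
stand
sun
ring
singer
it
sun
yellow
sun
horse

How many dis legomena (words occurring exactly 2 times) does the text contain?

3

Frequencies: yellow:5, sun:4, stand:3, does:2, ring:2, make:2, engine:1, hour:1, their:1, start:1, which:1, roof:1, early:1, not:1, angry:1, slow:1, queen:1, cook:1, her:1, star:1, … (4 more, each freq 1)
Words with frequency 2: does, make, ring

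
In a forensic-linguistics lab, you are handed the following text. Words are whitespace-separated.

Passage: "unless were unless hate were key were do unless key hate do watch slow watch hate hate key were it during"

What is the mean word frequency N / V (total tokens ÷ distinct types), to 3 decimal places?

N = 21 tokens, V = 9 types.
Mean frequency = N / V = 21 / 9 = 2.333

2.333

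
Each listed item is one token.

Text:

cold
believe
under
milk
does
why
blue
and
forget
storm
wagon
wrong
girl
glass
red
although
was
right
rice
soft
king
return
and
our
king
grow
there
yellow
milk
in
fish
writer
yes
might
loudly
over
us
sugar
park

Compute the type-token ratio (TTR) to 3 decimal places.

0.923

N = 39 tokens, V = 36 types.
TTR = V / N = 36 / 39 = 0.923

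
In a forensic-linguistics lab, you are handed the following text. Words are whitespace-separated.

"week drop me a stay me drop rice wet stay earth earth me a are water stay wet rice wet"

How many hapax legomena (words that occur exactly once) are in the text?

3

Frequencies: me:3, stay:3, wet:3, drop:2, a:2, rice:2, earth:2, week:1, are:1, water:1
Hapax (freq=1): are, water, week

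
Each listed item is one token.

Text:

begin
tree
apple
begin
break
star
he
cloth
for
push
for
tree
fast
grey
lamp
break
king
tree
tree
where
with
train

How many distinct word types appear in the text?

Distinct types: {apple, begin, break, cloth, fast, for, grey, he, king, lamp, push, star, train, tree, where, with}
V = 16

16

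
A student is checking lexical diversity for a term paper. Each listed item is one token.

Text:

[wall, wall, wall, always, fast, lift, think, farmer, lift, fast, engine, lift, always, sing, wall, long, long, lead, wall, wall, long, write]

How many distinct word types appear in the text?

Distinct types: {always, engine, farmer, fast, lead, lift, long, sing, think, wall, write}
V = 11

11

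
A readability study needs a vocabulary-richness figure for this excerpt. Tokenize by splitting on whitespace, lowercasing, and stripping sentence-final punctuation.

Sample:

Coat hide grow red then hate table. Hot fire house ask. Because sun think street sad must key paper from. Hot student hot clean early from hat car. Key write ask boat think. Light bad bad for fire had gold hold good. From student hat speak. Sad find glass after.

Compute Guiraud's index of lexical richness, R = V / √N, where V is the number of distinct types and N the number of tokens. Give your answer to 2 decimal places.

5.37

N = 50, V = 38.
√N = 7.071068
R = 38 / 7.071068 = 5.37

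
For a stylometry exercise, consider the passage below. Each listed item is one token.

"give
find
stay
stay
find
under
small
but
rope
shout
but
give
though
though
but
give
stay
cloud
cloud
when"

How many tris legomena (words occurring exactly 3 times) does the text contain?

Frequencies: give:3, stay:3, but:3, find:2, though:2, cloud:2, under:1, small:1, rope:1, shout:1, when:1
Words with frequency 3: but, give, stay

3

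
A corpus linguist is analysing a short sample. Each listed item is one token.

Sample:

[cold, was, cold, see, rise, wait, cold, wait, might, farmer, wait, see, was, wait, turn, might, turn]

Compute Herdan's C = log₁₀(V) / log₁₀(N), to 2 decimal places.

N = 17, V = 8.
log₁₀(V) = 0.903090, log₁₀(N) = 1.230449
C = 0.903090 / 1.230449 = 0.73

0.73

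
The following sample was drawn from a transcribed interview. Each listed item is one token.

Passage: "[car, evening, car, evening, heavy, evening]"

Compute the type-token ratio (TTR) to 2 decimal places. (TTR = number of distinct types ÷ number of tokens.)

0.50

N = 6 tokens, V = 3 types.
TTR = V / N = 3 / 6 = 0.50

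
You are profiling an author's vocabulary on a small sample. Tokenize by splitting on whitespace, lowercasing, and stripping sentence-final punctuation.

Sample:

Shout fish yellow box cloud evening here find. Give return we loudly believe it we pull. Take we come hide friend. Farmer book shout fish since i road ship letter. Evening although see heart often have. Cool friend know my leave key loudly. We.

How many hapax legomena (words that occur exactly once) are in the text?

Frequencies: we:4, shout:2, fish:2, evening:2, loudly:2, friend:2, yellow:1, box:1, cloud:1, here:1, find:1, give:1, return:1, believe:1, it:1, pull:1, take:1, come:1, hide:1, farmer:1, … (16 more, each freq 1)
Hapax (freq=1): although, believe, book, box, cloud, come, cool, farmer, find, give, have, heart, here, hide, i, it, key, know, leave, letter, my, often, pull, return, road, see, ship, since, take, yellow

30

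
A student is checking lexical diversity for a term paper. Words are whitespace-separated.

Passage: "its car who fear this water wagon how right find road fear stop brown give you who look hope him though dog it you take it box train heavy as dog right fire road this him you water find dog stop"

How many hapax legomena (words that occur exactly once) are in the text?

15

Frequencies: you:3, dog:3, who:2, fear:2, this:2, water:2, right:2, find:2, road:2, stop:2, him:2, it:2, its:1, car:1, wagon:1, how:1, brown:1, give:1, look:1, hope:1, … (7 more, each freq 1)
Hapax (freq=1): as, box, brown, car, fire, give, heavy, hope, how, its, look, take, though, train, wagon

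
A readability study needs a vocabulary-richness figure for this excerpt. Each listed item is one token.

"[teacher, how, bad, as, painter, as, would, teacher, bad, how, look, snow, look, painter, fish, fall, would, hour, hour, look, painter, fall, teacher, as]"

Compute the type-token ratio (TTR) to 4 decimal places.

N = 24 tokens, V = 11 types.
TTR = V / N = 11 / 24 = 0.4583

0.4583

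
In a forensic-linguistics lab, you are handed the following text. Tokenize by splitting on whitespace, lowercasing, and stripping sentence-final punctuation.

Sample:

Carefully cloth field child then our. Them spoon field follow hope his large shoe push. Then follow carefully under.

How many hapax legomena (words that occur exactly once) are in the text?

11

Frequencies: carefully:2, field:2, then:2, follow:2, cloth:1, child:1, our:1, them:1, spoon:1, hope:1, his:1, large:1, shoe:1, push:1, under:1
Hapax (freq=1): child, cloth, his, hope, large, our, push, shoe, spoon, them, under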